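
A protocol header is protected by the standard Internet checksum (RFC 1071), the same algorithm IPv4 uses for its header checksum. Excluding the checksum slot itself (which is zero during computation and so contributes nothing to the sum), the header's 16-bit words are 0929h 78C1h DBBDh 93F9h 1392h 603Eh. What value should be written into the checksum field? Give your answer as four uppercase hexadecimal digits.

9A8D

One's-complement addition (fold any carry out of bit 15 back into bit 0):
  0x0929 + 0x78C1 = 0x081EA
  0x81EA + 0xDBBD = 0x15DA7 → wrap carry → 0x5DA8
  0x5DA8 + 0x93F9 = 0x0F1A1
  0xF1A1 + 0x1392 = 0x10533 → wrap carry → 0x0534
  0x0534 + 0x603E = 0x06572
One's-complement sum = 0x6572.
Checksum = ~0x6572 & 0xFFFF = 0x9A8D.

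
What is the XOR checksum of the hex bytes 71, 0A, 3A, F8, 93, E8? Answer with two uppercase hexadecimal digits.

XOR the bytes together:
  start with 0x71
  0x71 ⊕ 0x0A = 0x7B
  0x7B ⊕ 0x3A = 0x41
  0x41 ⊕ 0xF8 = 0xB9
  0xB9 ⊕ 0x93 = 0x2A
  0x2A ⊕ 0xE8 = 0xC2

C2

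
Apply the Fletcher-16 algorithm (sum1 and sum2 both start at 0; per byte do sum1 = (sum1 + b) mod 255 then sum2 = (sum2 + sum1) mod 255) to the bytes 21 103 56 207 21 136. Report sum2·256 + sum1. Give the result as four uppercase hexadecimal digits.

Running sums (mod 255):
  after byte 0 (21): sum1=21, sum2=21
  after byte 1 (103): sum1=124, sum2=145
  after byte 2 (56): sum1=180, sum2=70
  after byte 3 (207): sum1=132, sum2=202
  after byte 4 (21): sum1=153, sum2=100
  after byte 5 (136): sum1=34, sum2=134
Checksum = sum2·256 + sum1 = 134·256 + 34 = 34338 = 0x8622.

8622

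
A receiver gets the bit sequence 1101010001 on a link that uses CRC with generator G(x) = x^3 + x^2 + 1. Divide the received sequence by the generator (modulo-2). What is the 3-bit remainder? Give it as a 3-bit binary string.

110

Modulo-2 division of 1101010001 by 1101:
  pos 0: 1101 XOR 1101 = 0000
  pos 5: 1000 XOR 1101 = 0101
  pos 6: 1011 XOR 1101 = 0110
Remainder = 110 (nonzero — an error is detected).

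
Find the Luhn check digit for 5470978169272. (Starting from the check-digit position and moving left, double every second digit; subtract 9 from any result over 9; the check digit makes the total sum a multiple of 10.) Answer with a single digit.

9

Partial digits right→left: 2 7 2 9 6 1 8 7 9 0 7 4 5
Double every second digit counting from the check-digit position (so the 1st, 3rd, 5th, ... of the partial from the right).
  doubled (with −9 where >9): 4 4 3 7 9 5 1 → sum 33
  kept as-is: 7 9 1 7 0 4 → sum 28
Total = 33 + 28 = 61.
Check digit = (10 − (61 mod 10)) mod 10 = 9.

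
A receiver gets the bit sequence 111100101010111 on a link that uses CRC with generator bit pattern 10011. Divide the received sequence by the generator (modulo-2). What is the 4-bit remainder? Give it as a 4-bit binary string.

Modulo-2 division of 111100101010111 by 10011:
  pos 0: 11110 XOR 10011 = 01101
  pos 1: 11010 XOR 10011 = 01001
  pos 2: 10011 XOR 10011 = 00000
  pos 8: 10101 XOR 10011 = 00110
  pos 10: 11011 XOR 10011 = 01000
Remainder = 1000 (nonzero — an error is detected).

1000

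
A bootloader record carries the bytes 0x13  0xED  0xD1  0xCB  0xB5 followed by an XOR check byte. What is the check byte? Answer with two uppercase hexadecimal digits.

51

XOR the bytes together:
  start with 0x13
  0x13 ⊕ 0xED = 0xFE
  0xFE ⊕ 0xD1 = 0x2F
  0x2F ⊕ 0xCB = 0xE4
  0xE4 ⊕ 0xB5 = 0x51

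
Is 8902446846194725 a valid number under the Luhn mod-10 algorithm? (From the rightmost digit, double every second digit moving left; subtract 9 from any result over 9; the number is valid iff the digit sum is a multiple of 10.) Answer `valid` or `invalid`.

From the right, keep odd positions and double even positions (subtract 9 from any doubled value over 9):
  doubled (positions 2,4,...): 4 8 2 8 3 8 0 7 → sum 40
  kept (positions 1,3,...): 5 7 9 6 8 4 2 9 → sum 50
Total = 90.
90 mod 10 = 0, so the number is valid.

valid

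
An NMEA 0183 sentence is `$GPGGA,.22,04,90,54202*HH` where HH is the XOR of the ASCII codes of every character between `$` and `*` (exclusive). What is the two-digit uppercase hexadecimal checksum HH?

XOR the ASCII codes of the payload characters:
  'G' = 0x47 → acc = 0x47
  'P' = 0x50 → acc = 0x17
  'G' = 0x47 → acc = 0x50
  'G' = 0x47 → acc = 0x17
  'A' = 0x41 → acc = 0x56
  ',' = 0x2C → acc = 0x7A
  '.' = 0x2E → acc = 0x54
  '2' = 0x32 → acc = 0x66
  '2' = 0x32 → acc = 0x54
  ',' = 0x2C → acc = 0x78
  '0' = 0x30 → acc = 0x48
  '4' = 0x34 → acc = 0x7C
  ',' = 0x2C → acc = 0x50
  '9' = 0x39 → acc = 0x69
  '0' = 0x30 → acc = 0x59
  ',' = 0x2C → acc = 0x75
  '5' = 0x35 → acc = 0x40
  '4' = 0x34 → acc = 0x74
  '2' = 0x32 → acc = 0x46
  '0' = 0x30 → acc = 0x76
  '2' = 0x32 → acc = 0x44
Checksum = 0x44.

44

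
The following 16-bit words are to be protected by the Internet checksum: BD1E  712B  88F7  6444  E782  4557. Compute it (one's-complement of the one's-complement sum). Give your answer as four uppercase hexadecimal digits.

One's-complement addition (fold any carry out of bit 15 back into bit 0):
  0xBD1E + 0x712B = 0x12E49 → wrap carry → 0x2E4A
  0x2E4A + 0x88F7 = 0x0B741
  0xB741 + 0x6444 = 0x11B85 → wrap carry → 0x1B86
  0x1B86 + 0xE782 = 0x10308 → wrap carry → 0x0309
  0x0309 + 0x4557 = 0x04860
One's-complement sum = 0x4860.
Checksum = ~0x4860 & 0xFFFF = 0xB79F.

B79F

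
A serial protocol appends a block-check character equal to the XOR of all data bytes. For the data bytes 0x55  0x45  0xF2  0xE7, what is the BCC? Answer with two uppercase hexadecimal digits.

05

XOR the bytes together:
  start with 0x55
  0x55 ⊕ 0x45 = 0x10
  0x10 ⊕ 0xF2 = 0xE2
  0xE2 ⊕ 0xE7 = 0x05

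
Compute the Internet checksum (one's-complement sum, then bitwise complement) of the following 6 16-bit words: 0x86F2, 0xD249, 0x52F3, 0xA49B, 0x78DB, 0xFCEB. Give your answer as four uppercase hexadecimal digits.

One's-complement addition (fold any carry out of bit 15 back into bit 0):
  0x86F2 + 0xD249 = 0x1593B → wrap carry → 0x593C
  0x593C + 0x52F3 = 0x0AC2F
  0xAC2F + 0xA49B = 0x150CA → wrap carry → 0x50CB
  0x50CB + 0x78DB = 0x0C9A6
  0xC9A6 + 0xFCEB = 0x1C691 → wrap carry → 0xC692
One's-complement sum = 0xC692.
Checksum = ~0xC692 & 0xFFFF = 0x396D.

396D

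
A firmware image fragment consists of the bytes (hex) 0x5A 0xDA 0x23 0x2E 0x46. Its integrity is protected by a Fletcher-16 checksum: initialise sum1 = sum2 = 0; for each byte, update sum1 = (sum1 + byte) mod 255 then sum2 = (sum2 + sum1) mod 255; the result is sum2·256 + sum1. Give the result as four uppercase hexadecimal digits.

Running sums (mod 255):
  after byte 0 (0x5A): sum1=90, sum2=90
  after byte 1 (0xDA): sum1=53, sum2=143
  after byte 2 (0x23): sum1=88, sum2=231
  after byte 3 (0x2E): sum1=134, sum2=110
  after byte 4 (0x46): sum1=204, sum2=59
Checksum = sum2·256 + sum1 = 59·256 + 204 = 15308 = 0x3BCC.

3BCC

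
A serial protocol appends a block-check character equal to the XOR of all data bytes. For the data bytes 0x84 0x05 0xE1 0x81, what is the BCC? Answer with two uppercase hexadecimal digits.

E1

XOR the bytes together:
  start with 0x84
  0x84 ⊕ 0x05 = 0x81
  0x81 ⊕ 0xE1 = 0x60
  0x60 ⊕ 0x81 = 0xE1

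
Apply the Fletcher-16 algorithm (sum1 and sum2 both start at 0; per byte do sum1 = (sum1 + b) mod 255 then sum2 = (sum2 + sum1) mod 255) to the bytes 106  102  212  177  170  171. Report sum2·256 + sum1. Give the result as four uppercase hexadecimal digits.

Running sums (mod 255):
  after byte 0 (106): sum1=106, sum2=106
  after byte 1 (102): sum1=208, sum2=59
  after byte 2 (212): sum1=165, sum2=224
  after byte 3 (177): sum1=87, sum2=56
  after byte 4 (170): sum1=2, sum2=58
  after byte 5 (171): sum1=173, sum2=231
Checksum = sum2·256 + sum1 = 231·256 + 173 = 59309 = 0xE7AD.

E7AD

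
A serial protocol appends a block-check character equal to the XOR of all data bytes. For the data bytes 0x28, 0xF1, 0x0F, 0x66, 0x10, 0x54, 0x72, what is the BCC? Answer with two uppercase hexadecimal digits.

86

XOR the bytes together:
  start with 0x28
  0x28 ⊕ 0xF1 = 0xD9
  0xD9 ⊕ 0x0F = 0xD6
  0xD6 ⊕ 0x66 = 0xB0
  0xB0 ⊕ 0x10 = 0xA0
  0xA0 ⊕ 0x54 = 0xF4
  0xF4 ⊕ 0x72 = 0x86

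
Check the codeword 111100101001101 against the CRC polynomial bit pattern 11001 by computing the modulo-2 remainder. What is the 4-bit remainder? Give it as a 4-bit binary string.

1000

Modulo-2 division of 111100101001101 by 11001:
  pos 0: 11110 XOR 11001 = 00111
  pos 2: 11101 XOR 11001 = 00100
  pos 4: 10001 XOR 11001 = 01000
  pos 5: 10000 XOR 11001 = 01001
  pos 6: 10010 XOR 11001 = 01011
  pos 7: 10111 XOR 11001 = 01110
  pos 8: 11101 XOR 11001 = 00100
  pos 10: 10001 XOR 11001 = 01000
Remainder = 1000 (nonzero — an error is detected).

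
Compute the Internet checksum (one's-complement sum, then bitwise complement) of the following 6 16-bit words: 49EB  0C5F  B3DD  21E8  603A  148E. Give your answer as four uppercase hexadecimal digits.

5F27

One's-complement addition (fold any carry out of bit 15 back into bit 0):
  0x49EB + 0x0C5F = 0x0564A
  0x564A + 0xB3DD = 0x10A27 → wrap carry → 0x0A28
  0x0A28 + 0x21E8 = 0x02C10
  0x2C10 + 0x603A = 0x08C4A
  0x8C4A + 0x148E = 0x0A0D8
One's-complement sum = 0xA0D8.
Checksum = ~0xA0D8 & 0xFFFF = 0x5F27.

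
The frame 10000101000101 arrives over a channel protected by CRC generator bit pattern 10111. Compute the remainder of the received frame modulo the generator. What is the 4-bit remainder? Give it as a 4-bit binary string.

Modulo-2 division of 10000101000101 by 10111:
  pos 0: 10000 XOR 10111 = 00111
  pos 2: 11110 XOR 10111 = 01001
  pos 3: 10011 XOR 10111 = 00100
  pos 5: 10000 XOR 10111 = 00111
  pos 7: 11101 XOR 10111 = 01010
  pos 8: 10100 XOR 10111 = 00011
Remainder = 0111 (nonzero — an error is detected).

0111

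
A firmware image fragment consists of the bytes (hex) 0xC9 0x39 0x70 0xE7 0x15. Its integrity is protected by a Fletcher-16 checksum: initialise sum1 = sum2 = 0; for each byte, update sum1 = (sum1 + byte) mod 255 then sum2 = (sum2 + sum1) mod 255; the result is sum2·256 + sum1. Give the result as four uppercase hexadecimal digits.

0C70

Running sums (mod 255):
  after byte 0 (0xC9): sum1=201, sum2=201
  after byte 1 (0x39): sum1=3, sum2=204
  after byte 2 (0x70): sum1=115, sum2=64
  after byte 3 (0xE7): sum1=91, sum2=155
  after byte 4 (0x15): sum1=112, sum2=12
Checksum = sum2·256 + sum1 = 12·256 + 112 = 3184 = 0x0C70.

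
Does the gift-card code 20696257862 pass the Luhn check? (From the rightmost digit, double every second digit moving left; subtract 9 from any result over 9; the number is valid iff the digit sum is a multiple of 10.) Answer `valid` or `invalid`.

valid

From the right, keep odd positions and double even positions (subtract 9 from any doubled value over 9):
  doubled (positions 2,4,...): 3 5 4 9 0 → sum 21
  kept (positions 1,3,...): 2 8 5 6 6 2 → sum 29
Total = 50.
50 mod 10 = 0, so the number is valid.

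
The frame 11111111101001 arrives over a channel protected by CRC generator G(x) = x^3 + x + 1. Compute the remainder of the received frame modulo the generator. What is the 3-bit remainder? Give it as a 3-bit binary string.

000

Modulo-2 division of 11111111101001 by 1011:
  pos 0: 1111 XOR 1011 = 0100
  pos 1: 1001 XOR 1011 = 0010
  pos 3: 1011 XOR 1011 = 0000
  pos 7: 1101 XOR 1011 = 0110
  pos 8: 1100 XOR 1011 = 0111
  pos 9: 1110 XOR 1011 = 0101
  pos 10: 1011 XOR 1011 = 0000
Remainder = 000 (zero — the frame passes the CRC check).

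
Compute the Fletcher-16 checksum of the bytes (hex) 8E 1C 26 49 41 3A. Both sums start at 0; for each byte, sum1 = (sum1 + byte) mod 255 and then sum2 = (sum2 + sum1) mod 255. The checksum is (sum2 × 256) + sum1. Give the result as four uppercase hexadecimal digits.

1595

Running sums (mod 255):
  after byte 0 (8E): sum1=142, sum2=142
  after byte 1 (1C): sum1=170, sum2=57
  after byte 2 (26): sum1=208, sum2=10
  after byte 3 (49): sum1=26, sum2=36
  after byte 4 (41): sum1=91, sum2=127
  after byte 5 (3A): sum1=149, sum2=21
Checksum = sum2·256 + sum1 = 21·256 + 149 = 5525 = 0x1595.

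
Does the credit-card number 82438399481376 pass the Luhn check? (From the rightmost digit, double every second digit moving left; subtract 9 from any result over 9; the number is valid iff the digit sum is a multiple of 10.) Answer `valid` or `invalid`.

valid

From the right, keep odd positions and double even positions (subtract 9 from any doubled value over 9):
  doubled (positions 2,4,...): 5 2 8 9 7 8 7 → sum 46
  kept (positions 1,3,...): 6 3 8 9 3 3 2 → sum 34
Total = 80.
80 mod 10 = 0, so the number is valid.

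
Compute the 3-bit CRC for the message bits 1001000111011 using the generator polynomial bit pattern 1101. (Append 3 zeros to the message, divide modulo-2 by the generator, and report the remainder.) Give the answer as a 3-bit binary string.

110

Append 3 zeros: 1001000111011000. Divide by 1101 (XOR where the leading bit is 1):
  pos 0: 1001 XOR 1101 = 0100
  pos 1: 1000 XOR 1101 = 0101
  pos 2: 1010 XOR 1101 = 0111
  pos 3: 1110 XOR 1101 = 0011
  pos 5: 1111 XOR 1101 = 0010
  pos 7: 1010 XOR 1101 = 0111
  pos 8: 1111 XOR 1101 = 0010
  pos 10: 1010 XOR 1101 = 0111
  pos 11: 1110 XOR 1101 = 0011
Remainder (last 3 bits) = 110. This is the CRC / FCS.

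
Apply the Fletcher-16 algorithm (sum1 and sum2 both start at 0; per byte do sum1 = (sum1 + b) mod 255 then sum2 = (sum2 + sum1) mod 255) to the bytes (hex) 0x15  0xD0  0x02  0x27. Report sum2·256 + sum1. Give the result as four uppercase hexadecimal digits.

Running sums (mod 255):
  after byte 0 (0x15): sum1=21, sum2=21
  after byte 1 (0xD0): sum1=229, sum2=250
  after byte 2 (0x02): sum1=231, sum2=226
  after byte 3 (0x27): sum1=15, sum2=241
Checksum = sum2·256 + sum1 = 241·256 + 15 = 61711 = 0xF10F.

F10F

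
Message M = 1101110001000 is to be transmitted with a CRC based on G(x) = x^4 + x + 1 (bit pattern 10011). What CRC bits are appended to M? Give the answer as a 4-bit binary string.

0100

Append 4 zeros: 11011100010000000. Divide by 10011 (XOR where the leading bit is 1):
  pos 0: 11011 XOR 10011 = 01000
  pos 1: 10001 XOR 10011 = 00010
  pos 4: 10000 XOR 10011 = 00011
  pos 7: 11100 XOR 10011 = 01111
  pos 8: 11110 XOR 10011 = 01101
  pos 9: 11010 XOR 10011 = 01001
  pos 10: 10010 XOR 10011 = 00001
Remainder (last 4 bits) = 0100. This is the CRC / FCS.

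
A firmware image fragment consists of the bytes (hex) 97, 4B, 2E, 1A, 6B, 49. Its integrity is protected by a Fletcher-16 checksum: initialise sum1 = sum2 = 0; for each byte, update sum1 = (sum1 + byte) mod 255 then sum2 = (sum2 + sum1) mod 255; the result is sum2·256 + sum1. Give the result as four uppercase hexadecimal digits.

Running sums (mod 255):
  after byte 0 (97): sum1=151, sum2=151
  after byte 1 (4B): sum1=226, sum2=122
  after byte 2 (2E): sum1=17, sum2=139
  after byte 3 (1A): sum1=43, sum2=182
  after byte 4 (6B): sum1=150, sum2=77
  after byte 5 (49): sum1=223, sum2=45
Checksum = sum2·256 + sum1 = 45·256 + 223 = 11743 = 0x2DDF.

2DDF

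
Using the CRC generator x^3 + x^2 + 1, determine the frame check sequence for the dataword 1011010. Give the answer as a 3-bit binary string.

Append 3 zeros: 1011010000. Divide by 1101 (XOR where the leading bit is 1):
  pos 0: 1011 XOR 1101 = 0110
  pos 1: 1100 XOR 1101 = 0001
  pos 4: 1100 XOR 1101 = 0001
Remainder (last 3 bits) = 100. This is the CRC / FCS.

100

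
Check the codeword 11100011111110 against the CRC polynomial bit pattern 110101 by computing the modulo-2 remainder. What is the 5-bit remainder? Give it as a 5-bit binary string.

Modulo-2 division of 11100011111110 by 110101:
  pos 0: 111000 XOR 110101 = 001101
  pos 2: 110111 XOR 110101 = 000010
  pos 6: 101111 XOR 110101 = 011010
  pos 7: 110101 XOR 110101 = 000000
Remainder = 00000 (zero — the frame passes the CRC check).

00000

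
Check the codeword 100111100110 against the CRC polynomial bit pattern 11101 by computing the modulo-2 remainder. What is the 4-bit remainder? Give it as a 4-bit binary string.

Modulo-2 division of 100111100110 by 11101:
  pos 0: 10011 XOR 11101 = 01110
  pos 1: 11101 XOR 11101 = 00000
  pos 6: 10011 XOR 11101 = 01110
  pos 7: 11100 XOR 11101 = 00001
Remainder = 0001 (nonzero — an error is detected).

0001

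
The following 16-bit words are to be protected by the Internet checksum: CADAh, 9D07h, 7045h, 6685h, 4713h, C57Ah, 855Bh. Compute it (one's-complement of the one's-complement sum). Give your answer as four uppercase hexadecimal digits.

2F69

One's-complement addition (fold any carry out of bit 15 back into bit 0):
  0xCADA + 0x9D07 = 0x167E1 → wrap carry → 0x67E2
  0x67E2 + 0x7045 = 0x0D827
  0xD827 + 0x6685 = 0x13EAC → wrap carry → 0x3EAD
  0x3EAD + 0x4713 = 0x085C0
  0x85C0 + 0xC57A = 0x14B3A → wrap carry → 0x4B3B
  0x4B3B + 0x855B = 0x0D096
One's-complement sum = 0xD096.
Checksum = ~0xD096 & 0xFFFF = 0x2F69.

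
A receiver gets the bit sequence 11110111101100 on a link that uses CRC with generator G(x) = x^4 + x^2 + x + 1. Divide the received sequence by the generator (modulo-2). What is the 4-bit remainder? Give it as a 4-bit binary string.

0000

Modulo-2 division of 11110111101100 by 10111:
  pos 0: 11110 XOR 10111 = 01001
  pos 1: 10011 XOR 10111 = 00100
  pos 3: 10011 XOR 10111 = 00100
  pos 5: 10010 XOR 10111 = 00101
  pos 7: 10111 XOR 10111 = 00000
Remainder = 0000 (zero — the frame passes the CRC check).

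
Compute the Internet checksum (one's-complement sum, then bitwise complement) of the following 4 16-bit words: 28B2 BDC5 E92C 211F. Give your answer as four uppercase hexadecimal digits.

One's-complement addition (fold any carry out of bit 15 back into bit 0):
  0x28B2 + 0xBDC5 = 0x0E677
  0xE677 + 0xE92C = 0x1CFA3 → wrap carry → 0xCFA4
  0xCFA4 + 0x211F = 0x0F0C3
One's-complement sum = 0xF0C3.
Checksum = ~0xF0C3 & 0xFFFF = 0x0F3C.

0F3C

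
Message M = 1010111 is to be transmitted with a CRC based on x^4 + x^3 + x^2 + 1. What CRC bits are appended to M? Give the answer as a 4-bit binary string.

1110

Append 4 zeros: 10101110000. Divide by 11101 (XOR where the leading bit is 1):
  pos 0: 10101 XOR 11101 = 01000
  pos 1: 10001 XOR 11101 = 01100
  pos 2: 11001 XOR 11101 = 00100
  pos 4: 10000 XOR 11101 = 01101
  pos 5: 11010 XOR 11101 = 00111
Remainder (last 4 bits) = 1110. This is the CRC / FCS.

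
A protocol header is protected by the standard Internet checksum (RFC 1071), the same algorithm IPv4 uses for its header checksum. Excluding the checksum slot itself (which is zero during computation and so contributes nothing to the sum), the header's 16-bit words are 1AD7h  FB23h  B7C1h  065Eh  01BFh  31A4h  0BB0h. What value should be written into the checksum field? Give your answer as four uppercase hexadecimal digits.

One's-complement addition (fold any carry out of bit 15 back into bit 0):
  0x1AD7 + 0xFB23 = 0x115FA → wrap carry → 0x15FB
  0x15FB + 0xB7C1 = 0x0CDBC
  0xCDBC + 0x065E = 0x0D41A
  0xD41A + 0x01BF = 0x0D5D9
  0xD5D9 + 0x31A4 = 0x1077D → wrap carry → 0x077E
  0x077E + 0x0BB0 = 0x0132E
One's-complement sum = 0x132E.
Checksum = ~0x132E & 0xFFFF = 0xECD1.

ECD1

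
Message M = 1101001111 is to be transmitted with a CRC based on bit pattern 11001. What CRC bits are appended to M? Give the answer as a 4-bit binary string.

Append 4 zeros: 11010011110000. Divide by 11001 (XOR where the leading bit is 1):
  pos 0: 11010 XOR 11001 = 00011
  pos 3: 11011 XOR 11001 = 00010
  pos 6: 10110 XOR 11001 = 01111
  pos 7: 11110 XOR 11001 = 00111
  pos 9: 11100 XOR 11001 = 00101
Remainder (last 4 bits) = 0101. This is the CRC / FCS.

0101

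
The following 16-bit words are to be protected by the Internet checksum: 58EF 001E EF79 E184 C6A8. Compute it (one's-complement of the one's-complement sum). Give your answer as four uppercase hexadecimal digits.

One's-complement addition (fold any carry out of bit 15 back into bit 0):
  0x58EF + 0x001E = 0x0590D
  0x590D + 0xEF79 = 0x14886 → wrap carry → 0x4887
  0x4887 + 0xE184 = 0x12A0B → wrap carry → 0x2A0C
  0x2A0C + 0xC6A8 = 0x0F0B4
One's-complement sum = 0xF0B4.
Checksum = ~0xF0B4 & 0xFFFF = 0x0F4B.

0F4B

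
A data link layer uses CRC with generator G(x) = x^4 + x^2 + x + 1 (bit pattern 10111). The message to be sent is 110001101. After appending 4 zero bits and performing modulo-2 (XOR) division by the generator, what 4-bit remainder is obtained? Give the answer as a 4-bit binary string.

Append 4 zeros: 1100011010000. Divide by 10111 (XOR where the leading bit is 1):
  pos 0: 11000 XOR 10111 = 01111
  pos 1: 11111 XOR 10111 = 01000
  pos 2: 10001 XOR 10111 = 00110
  pos 4: 11001 XOR 10111 = 01110
  pos 5: 11100 XOR 10111 = 01011
  pos 6: 10110 XOR 10111 = 00001
Remainder (last 4 bits) = 0100. This is the CRC / FCS.

0100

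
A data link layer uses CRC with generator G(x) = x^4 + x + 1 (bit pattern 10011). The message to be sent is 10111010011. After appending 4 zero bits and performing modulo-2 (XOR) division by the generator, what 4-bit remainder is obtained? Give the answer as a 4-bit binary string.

1111

Append 4 zeros: 101110100110000. Divide by 10011 (XOR where the leading bit is 1):
  pos 0: 10111 XOR 10011 = 00100
  pos 2: 10001 XOR 10011 = 00010
  pos 5: 10001 XOR 10011 = 00010
  pos 8: 10100 XOR 10011 = 00111
  pos 10: 11100 XOR 10011 = 01111
Remainder (last 4 bits) = 1111. This is the CRC / FCS.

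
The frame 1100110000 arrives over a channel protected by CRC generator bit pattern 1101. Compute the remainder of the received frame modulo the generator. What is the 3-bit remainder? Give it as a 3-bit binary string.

010

Modulo-2 division of 1100110000 by 1101:
  pos 0: 1100 XOR 1101 = 0001
  pos 3: 1110 XOR 1101 = 0011
  pos 5: 1100 XOR 1101 = 0001
Remainder = 010 (nonzero — an error is detected).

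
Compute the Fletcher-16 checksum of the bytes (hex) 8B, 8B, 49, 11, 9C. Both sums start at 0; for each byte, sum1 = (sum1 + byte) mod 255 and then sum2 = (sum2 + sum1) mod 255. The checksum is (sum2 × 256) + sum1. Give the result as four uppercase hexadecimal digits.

820E

Running sums (mod 255):
  after byte 0 (8B): sum1=139, sum2=139
  after byte 1 (8B): sum1=23, sum2=162
  after byte 2 (49): sum1=96, sum2=3
  after byte 3 (11): sum1=113, sum2=116
  after byte 4 (9C): sum1=14, sum2=130
Checksum = sum2·256 + sum1 = 130·256 + 14 = 33294 = 0x820E.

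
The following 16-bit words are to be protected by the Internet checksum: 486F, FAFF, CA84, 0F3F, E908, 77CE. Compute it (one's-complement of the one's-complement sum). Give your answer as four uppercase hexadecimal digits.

81F5

One's-complement addition (fold any carry out of bit 15 back into bit 0):
  0x486F + 0xFAFF = 0x1436E → wrap carry → 0x436F
  0x436F + 0xCA84 = 0x10DF3 → wrap carry → 0x0DF4
  0x0DF4 + 0x0F3F = 0x01D33
  0x1D33 + 0xE908 = 0x1063B → wrap carry → 0x063C
  0x063C + 0x77CE = 0x07E0A
One's-complement sum = 0x7E0A.
Checksum = ~0x7E0A & 0xFFFF = 0x81F5.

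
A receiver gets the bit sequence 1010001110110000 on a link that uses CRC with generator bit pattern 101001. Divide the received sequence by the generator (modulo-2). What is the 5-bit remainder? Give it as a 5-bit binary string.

Modulo-2 division of 1010001110110000 by 101001:
  pos 0: 101000 XOR 101001 = 000001
  pos 5: 111101 XOR 101001 = 010100
  pos 6: 101001 XOR 101001 = 000000
Remainder = 00000 (zero — the frame passes the CRC check).

00000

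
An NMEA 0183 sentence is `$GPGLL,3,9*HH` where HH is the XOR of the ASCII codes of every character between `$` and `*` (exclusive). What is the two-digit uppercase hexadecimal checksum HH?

XOR the ASCII codes of the payload characters:
  'G' = 0x47 → acc = 0x47
  'P' = 0x50 → acc = 0x17
  'G' = 0x47 → acc = 0x50
  'L' = 0x4C → acc = 0x1C
  'L' = 0x4C → acc = 0x50
  ',' = 0x2C → acc = 0x7C
  '3' = 0x33 → acc = 0x4F
  ',' = 0x2C → acc = 0x63
  '9' = 0x39 → acc = 0x5A
Checksum = 0x5A.

5A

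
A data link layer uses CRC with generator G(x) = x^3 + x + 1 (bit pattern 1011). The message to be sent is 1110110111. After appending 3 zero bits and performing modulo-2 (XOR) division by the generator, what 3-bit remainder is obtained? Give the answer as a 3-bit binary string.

Append 3 zeros: 1110110111000. Divide by 1011 (XOR where the leading bit is 1):
  pos 0: 1110 XOR 1011 = 0101
  pos 1: 1011 XOR 1011 = 0000
  pos 5: 1011 XOR 1011 = 0000
  pos 9: 1000 XOR 1011 = 0011
Remainder (last 3 bits) = 011. This is the CRC / FCS.

011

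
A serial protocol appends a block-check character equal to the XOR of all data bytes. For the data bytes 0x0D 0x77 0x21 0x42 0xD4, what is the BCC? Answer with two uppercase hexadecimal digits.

XOR the bytes together:
  start with 0x0D
  0x0D ⊕ 0x77 = 0x7A
  0x7A ⊕ 0x21 = 0x5B
  0x5B ⊕ 0x42 = 0x19
  0x19 ⊕ 0xD4 = 0xCD

CD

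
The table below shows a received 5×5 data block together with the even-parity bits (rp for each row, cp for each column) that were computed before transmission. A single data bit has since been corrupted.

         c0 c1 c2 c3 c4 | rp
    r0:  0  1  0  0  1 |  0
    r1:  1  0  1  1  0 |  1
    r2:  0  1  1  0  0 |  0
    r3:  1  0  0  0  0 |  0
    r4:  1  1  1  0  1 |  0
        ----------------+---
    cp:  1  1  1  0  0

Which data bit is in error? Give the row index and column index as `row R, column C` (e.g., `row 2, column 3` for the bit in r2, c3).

Recompute each row's even parity and compare to rp:
  r0: data parity 0, sent rp 0 → ok
  r1: data parity 1, sent rp 1 → ok
  r2: data parity 0, sent rp 0 → ok
  r3: data parity 1, sent rp 0 → mismatch
  r4: data parity 0, sent rp 0 → ok
Recompute each column's even parity and compare to cp:
  c0: data parity 1, sent cp 1 → ok
  c1: data parity 1, sent cp 1 → ok
  c2: data parity 1, sent cp 1 → ok
  c3: data parity 1, sent cp 0 → mismatch
  c4: data parity 0, sent cp 0 → ok
Exactly one row (r3) and one column (c3) fail → the flipped bit is at their intersection.

row 3, column 3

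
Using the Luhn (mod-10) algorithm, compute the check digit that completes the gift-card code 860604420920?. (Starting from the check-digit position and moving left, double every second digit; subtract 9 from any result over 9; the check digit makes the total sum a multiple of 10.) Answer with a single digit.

Partial digits right→left: 0 2 9 0 2 4 4 0 6 0 6 8
Double every second digit counting from the check-digit position (so the 1st, 3rd, 5th, ... of the partial from the right).
  doubled (with −9 where >9): 0 9 4 8 3 3 → sum 27
  kept as-is: 2 0 4 0 0 8 → sum 14
Total = 27 + 14 = 41.
Check digit = (10 − (41 mod 10)) mod 10 = 9.

9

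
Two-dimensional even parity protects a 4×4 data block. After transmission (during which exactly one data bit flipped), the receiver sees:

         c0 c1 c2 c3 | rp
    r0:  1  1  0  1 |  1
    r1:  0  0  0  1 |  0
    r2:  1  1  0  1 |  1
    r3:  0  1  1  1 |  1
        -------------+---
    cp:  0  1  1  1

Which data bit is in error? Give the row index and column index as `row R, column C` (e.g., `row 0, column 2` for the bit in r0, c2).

Recompute each row's even parity and compare to rp:
  r0: data parity 1, sent rp 1 → ok
  r1: data parity 1, sent rp 0 → mismatch
  r2: data parity 1, sent rp 1 → ok
  r3: data parity 1, sent rp 1 → ok
Recompute each column's even parity and compare to cp:
  c0: data parity 0, sent cp 0 → ok
  c1: data parity 1, sent cp 1 → ok
  c2: data parity 1, sent cp 1 → ok
  c3: data parity 0, sent cp 1 → mismatch
Exactly one row (r1) and one column (c3) fail → the flipped bit is at their intersection.

row 1, column 3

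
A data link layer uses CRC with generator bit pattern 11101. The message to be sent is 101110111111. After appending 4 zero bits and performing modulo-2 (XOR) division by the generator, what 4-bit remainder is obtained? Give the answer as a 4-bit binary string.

Append 4 zeros: 1011101111110000. Divide by 11101 (XOR where the leading bit is 1):
  pos 0: 10111 XOR 11101 = 01010
  pos 1: 10100 XOR 11101 = 01001
  pos 2: 10011 XOR 11101 = 01110
  pos 3: 11101 XOR 11101 = 00000
  pos 8: 11110 XOR 11101 = 00011
  pos 11: 11000 XOR 11101 = 00101
Remainder (last 4 bits) = 0101. This is the CRC / FCS.

0101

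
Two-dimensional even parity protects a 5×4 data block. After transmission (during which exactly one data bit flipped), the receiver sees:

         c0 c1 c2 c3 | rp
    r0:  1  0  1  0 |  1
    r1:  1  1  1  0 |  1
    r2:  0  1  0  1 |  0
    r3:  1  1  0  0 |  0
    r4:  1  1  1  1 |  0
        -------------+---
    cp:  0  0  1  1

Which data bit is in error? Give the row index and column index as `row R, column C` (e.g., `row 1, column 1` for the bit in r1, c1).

row 0, column 3

Recompute each row's even parity and compare to rp:
  r0: data parity 0, sent rp 1 → mismatch
  r1: data parity 1, sent rp 1 → ok
  r2: data parity 0, sent rp 0 → ok
  r3: data parity 0, sent rp 0 → ok
  r4: data parity 0, sent rp 0 → ok
Recompute each column's even parity and compare to cp:
  c0: data parity 0, sent cp 0 → ok
  c1: data parity 0, sent cp 0 → ok
  c2: data parity 1, sent cp 1 → ok
  c3: data parity 0, sent cp 1 → mismatch
Exactly one row (r0) and one column (c3) fail → the flipped bit is at their intersection.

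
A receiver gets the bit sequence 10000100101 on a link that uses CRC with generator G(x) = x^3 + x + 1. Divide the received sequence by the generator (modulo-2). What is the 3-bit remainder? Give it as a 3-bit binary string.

Modulo-2 division of 10000100101 by 1011:
  pos 0: 1000 XOR 1011 = 0011
  pos 2: 1101 XOR 1011 = 0110
  pos 3: 1100 XOR 1011 = 0111
  pos 4: 1110 XOR 1011 = 0101
  pos 5: 1011 XOR 1011 = 0000
Remainder = 001 (nonzero — an error is detected).

001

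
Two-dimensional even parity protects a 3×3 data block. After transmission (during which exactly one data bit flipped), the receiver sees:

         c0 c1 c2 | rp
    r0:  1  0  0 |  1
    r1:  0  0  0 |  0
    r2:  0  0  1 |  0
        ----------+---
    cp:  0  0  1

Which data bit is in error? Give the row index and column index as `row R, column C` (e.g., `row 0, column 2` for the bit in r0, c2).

row 2, column 0

Recompute each row's even parity and compare to rp:
  r0: data parity 1, sent rp 1 → ok
  r1: data parity 0, sent rp 0 → ok
  r2: data parity 1, sent rp 0 → mismatch
Recompute each column's even parity and compare to cp:
  c0: data parity 1, sent cp 0 → mismatch
  c1: data parity 0, sent cp 0 → ok
  c2: data parity 1, sent cp 1 → ok
Exactly one row (r2) and one column (c0) fail → the flipped bit is at their intersection.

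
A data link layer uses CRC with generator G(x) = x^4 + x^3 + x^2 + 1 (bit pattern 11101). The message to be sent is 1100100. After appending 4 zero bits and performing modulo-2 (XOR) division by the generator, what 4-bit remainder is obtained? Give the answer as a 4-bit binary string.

Append 4 zeros: 11001000000. Divide by 11101 (XOR where the leading bit is 1):
  pos 0: 11001 XOR 11101 = 00100
  pos 2: 10000 XOR 11101 = 01101
  pos 3: 11010 XOR 11101 = 00111
  pos 5: 11100 XOR 11101 = 00001
Remainder (last 4 bits) = 0010. This is the CRC / FCS.

0010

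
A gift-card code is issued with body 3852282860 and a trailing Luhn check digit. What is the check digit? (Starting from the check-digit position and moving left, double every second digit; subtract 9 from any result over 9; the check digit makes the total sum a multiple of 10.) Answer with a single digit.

7

Partial digits right→left: 0 6 8 2 8 2 2 5 8 3
Double every second digit counting from the check-digit position (so the 1st, 3rd, 5th, ... of the partial from the right).
  doubled (with −9 where >9): 0 7 7 4 7 → sum 25
  kept as-is: 6 2 2 5 3 → sum 18
Total = 25 + 18 = 43.
Check digit = (10 − (43 mod 10)) mod 10 = 7.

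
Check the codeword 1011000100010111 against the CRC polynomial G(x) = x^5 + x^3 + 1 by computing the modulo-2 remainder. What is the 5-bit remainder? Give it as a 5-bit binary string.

00000

Modulo-2 division of 1011000100010111 by 101001:
  pos 0: 101100 XOR 101001 = 000101
  pos 3: 101010 XOR 101001 = 000011
  pos 7: 110010 XOR 101001 = 011011
  pos 8: 110111 XOR 101001 = 011110
  pos 9: 111101 XOR 101001 = 010100
  pos 10: 101001 XOR 101001 = 000000
Remainder = 00000 (zero — the frame passes the CRC check).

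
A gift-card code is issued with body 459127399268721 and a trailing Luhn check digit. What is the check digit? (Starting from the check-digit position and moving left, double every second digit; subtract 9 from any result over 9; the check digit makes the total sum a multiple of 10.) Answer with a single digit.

0

Partial digits right→left: 1 2 7 8 6 2 9 9 3 7 2 1 9 5 4
Double every second digit counting from the check-digit position (so the 1st, 3rd, 5th, ... of the partial from the right).
  doubled (with −9 where >9): 2 5 3 9 6 4 9 8 → sum 46
  kept as-is: 2 8 2 9 7 1 5 → sum 34
Total = 46 + 34 = 80.
Check digit = (10 − (80 mod 10)) mod 10 = 0.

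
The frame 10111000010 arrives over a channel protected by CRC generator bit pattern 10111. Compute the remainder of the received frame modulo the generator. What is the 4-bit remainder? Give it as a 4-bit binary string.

0010

Modulo-2 division of 10111000010 by 10111:
  pos 0: 10111 XOR 10111 = 00000
Remainder = 0010 (nonzero — an error is detected).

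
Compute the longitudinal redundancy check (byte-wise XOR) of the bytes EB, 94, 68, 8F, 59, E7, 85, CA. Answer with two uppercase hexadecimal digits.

69

XOR the bytes together:
  start with 0xEB
  0xEB ⊕ 0x94 = 0x7F
  0x7F ⊕ 0x68 = 0x17
  0x17 ⊕ 0x8F = 0x98
  0x98 ⊕ 0x59 = 0xC1
  0xC1 ⊕ 0xE7 = 0x26
  0x26 ⊕ 0x85 = 0xA3
  0xA3 ⊕ 0xCA = 0x69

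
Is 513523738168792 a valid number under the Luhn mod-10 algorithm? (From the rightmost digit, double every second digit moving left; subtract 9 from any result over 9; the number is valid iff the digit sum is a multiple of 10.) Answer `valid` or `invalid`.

From the right, keep odd positions and double even positions (subtract 9 from any doubled value over 9):
  doubled (positions 2,4,...): 9 7 2 6 6 1 2 → sum 33
  kept (positions 1,3,...): 2 7 6 8 7 2 3 5 → sum 40
Total = 73.
73 mod 10 = 3, so the number is invalid.

invalid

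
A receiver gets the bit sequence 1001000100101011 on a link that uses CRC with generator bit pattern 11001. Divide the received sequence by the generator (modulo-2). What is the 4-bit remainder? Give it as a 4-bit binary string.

Modulo-2 division of 1001000100101011 by 11001:
  pos 0: 10010 XOR 11001 = 01011
  pos 1: 10110 XOR 11001 = 01111
  pos 2: 11110 XOR 11001 = 00111
  pos 4: 11110 XOR 11001 = 00111
  pos 6: 11101 XOR 11001 = 00100
  pos 8: 10001 XOR 11001 = 01000
  pos 9: 10000 XOR 11001 = 01001
  pos 10: 10011 XOR 11001 = 01010
  pos 11: 10101 XOR 11001 = 01100
Remainder = 1100 (nonzero — an error is detected).

1100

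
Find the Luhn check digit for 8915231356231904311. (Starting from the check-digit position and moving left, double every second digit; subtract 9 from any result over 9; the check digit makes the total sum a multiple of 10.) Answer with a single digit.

7

Partial digits right→left: 1 1 3 4 0 9 1 3 2 6 5 3 1 3 2 5 1 9 8
Double every second digit counting from the check-digit position (so the 1st, 3rd, 5th, ... of the partial from the right).
  doubled (with −9 where >9): 2 6 0 2 4 1 2 4 2 7 → sum 30
  kept as-is: 1 4 9 3 6 3 3 5 9 → sum 43
Total = 30 + 43 = 73.
Check digit = (10 − (73 mod 10)) mod 10 = 7.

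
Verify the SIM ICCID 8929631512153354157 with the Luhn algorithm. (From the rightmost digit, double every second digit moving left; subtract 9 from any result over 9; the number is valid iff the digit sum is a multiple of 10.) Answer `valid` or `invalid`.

valid

From the right, keep odd positions and double even positions (subtract 9 from any doubled value over 9):
  doubled (positions 2,4,...): 1 8 6 1 4 1 6 9 9 → sum 45
  kept (positions 1,3,...): 7 1 5 3 1 1 1 6 2 8 → sum 35
Total = 80.
80 mod 10 = 0, so the number is valid.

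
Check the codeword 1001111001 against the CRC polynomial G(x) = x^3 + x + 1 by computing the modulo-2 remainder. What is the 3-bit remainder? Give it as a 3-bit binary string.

Modulo-2 division of 1001111001 by 1011:
  pos 0: 1001 XOR 1011 = 0010
  pos 2: 1011 XOR 1011 = 0000
  pos 6: 1001 XOR 1011 = 0010
Remainder = 010 (nonzero — an error is detected).

010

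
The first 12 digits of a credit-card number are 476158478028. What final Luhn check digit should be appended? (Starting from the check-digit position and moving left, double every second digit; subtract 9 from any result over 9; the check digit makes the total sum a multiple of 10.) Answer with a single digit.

5

Partial digits right→left: 8 2 0 8 7 4 8 5 1 6 7 4
Double every second digit counting from the check-digit position (so the 1st, 3rd, 5th, ... of the partial from the right).
  doubled (with −9 where >9): 7 0 5 7 2 5 → sum 26
  kept as-is: 2 8 4 5 6 4 → sum 29
Total = 26 + 29 = 55.
Check digit = (10 − (55 mod 10)) mod 10 = 5.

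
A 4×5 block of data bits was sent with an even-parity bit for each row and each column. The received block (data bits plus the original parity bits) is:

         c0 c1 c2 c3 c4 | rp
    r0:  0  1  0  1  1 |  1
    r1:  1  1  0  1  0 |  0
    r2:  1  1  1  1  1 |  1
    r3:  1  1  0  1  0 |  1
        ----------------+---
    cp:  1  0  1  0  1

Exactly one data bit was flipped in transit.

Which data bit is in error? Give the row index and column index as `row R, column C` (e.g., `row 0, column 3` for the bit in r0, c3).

row 1, column 4

Recompute each row's even parity and compare to rp:
  r0: data parity 1, sent rp 1 → ok
  r1: data parity 1, sent rp 0 → mismatch
  r2: data parity 1, sent rp 1 → ok
  r3: data parity 1, sent rp 1 → ok
Recompute each column's even parity and compare to cp:
  c0: data parity 1, sent cp 1 → ok
  c1: data parity 0, sent cp 0 → ok
  c2: data parity 1, sent cp 1 → ok
  c3: data parity 0, sent cp 0 → ok
  c4: data parity 0, sent cp 1 → mismatch
Exactly one row (r1) and one column (c4) fail → the flipped bit is at their intersection.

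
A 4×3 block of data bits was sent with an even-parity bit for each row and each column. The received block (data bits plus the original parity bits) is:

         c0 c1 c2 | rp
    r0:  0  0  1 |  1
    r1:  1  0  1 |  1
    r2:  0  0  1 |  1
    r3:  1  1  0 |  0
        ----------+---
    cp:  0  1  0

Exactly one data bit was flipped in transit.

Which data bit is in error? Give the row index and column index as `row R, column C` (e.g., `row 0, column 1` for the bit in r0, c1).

row 1, column 2

Recompute each row's even parity and compare to rp:
  r0: data parity 1, sent rp 1 → ok
  r1: data parity 0, sent rp 1 → mismatch
  r2: data parity 1, sent rp 1 → ok
  r3: data parity 0, sent rp 0 → ok
Recompute each column's even parity and compare to cp:
  c0: data parity 0, sent cp 0 → ok
  c1: data parity 1, sent cp 1 → ok
  c2: data parity 1, sent cp 0 → mismatch
Exactly one row (r1) and one column (c2) fail → the flipped bit is at their intersection.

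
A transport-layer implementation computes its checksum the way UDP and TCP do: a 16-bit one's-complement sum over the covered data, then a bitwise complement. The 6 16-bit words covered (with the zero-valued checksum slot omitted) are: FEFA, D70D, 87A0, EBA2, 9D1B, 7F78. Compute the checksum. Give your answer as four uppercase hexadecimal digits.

9A1F

One's-complement addition (fold any carry out of bit 15 back into bit 0):
  0xFEFA + 0xD70D = 0x1D607 → wrap carry → 0xD608
  0xD608 + 0x87A0 = 0x15DA8 → wrap carry → 0x5DA9
  0x5DA9 + 0xEBA2 = 0x1494B → wrap carry → 0x494C
  0x494C + 0x9D1B = 0x0E667
  0xE667 + 0x7F78 = 0x165DF → wrap carry → 0x65E0
One's-complement sum = 0x65E0.
Checksum = ~0x65E0 & 0xFFFF = 0x9A1F.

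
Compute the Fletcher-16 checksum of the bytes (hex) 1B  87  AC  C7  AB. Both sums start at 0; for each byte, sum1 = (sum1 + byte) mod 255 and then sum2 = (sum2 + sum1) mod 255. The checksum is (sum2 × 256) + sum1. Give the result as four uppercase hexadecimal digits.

Running sums (mod 255):
  after byte 0 (1B): sum1=27, sum2=27
  after byte 1 (87): sum1=162, sum2=189
  after byte 2 (AC): sum1=79, sum2=13
  after byte 3 (C7): sum1=23, sum2=36
  after byte 4 (AB): sum1=194, sum2=230
Checksum = sum2·256 + sum1 = 230·256 + 194 = 59074 = 0xE6C2.

E6C2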